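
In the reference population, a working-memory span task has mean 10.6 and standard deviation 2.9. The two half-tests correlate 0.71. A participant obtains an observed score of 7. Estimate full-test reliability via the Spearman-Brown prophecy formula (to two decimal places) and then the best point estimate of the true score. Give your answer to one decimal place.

7.6

Spearman-Brown: ρ = 2r/(1 + r) = 2(0.71)/(1 + 0.71) = 1.420/1.71 = 0.8304 → 0.83
T̂ = ρX + (1 − ρ)μ
  = 0.83 × 7 + 0.17 × 10.6
  = 5.81 + 1.802
  = 7.61
  ≈ 7.6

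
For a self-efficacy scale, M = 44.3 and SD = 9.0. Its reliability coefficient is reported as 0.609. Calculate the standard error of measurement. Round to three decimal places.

5.628

SEM = SD · √(1 − ρ) = 9.0 × √0.391 = 9.0 × 0.6253 = 5.6277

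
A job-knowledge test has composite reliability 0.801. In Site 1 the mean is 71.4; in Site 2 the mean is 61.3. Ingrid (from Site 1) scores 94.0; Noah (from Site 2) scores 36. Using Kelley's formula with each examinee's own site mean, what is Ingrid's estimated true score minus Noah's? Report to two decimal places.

48.47

T̂_Ingrid = 0.801(94.0) + 0.199(71.4) = 89.5026
T̂_Noah = 0.801(36) + 0.199(61.3) = 41.0347
Difference = 89.5026 − 41.0347 = 48.4679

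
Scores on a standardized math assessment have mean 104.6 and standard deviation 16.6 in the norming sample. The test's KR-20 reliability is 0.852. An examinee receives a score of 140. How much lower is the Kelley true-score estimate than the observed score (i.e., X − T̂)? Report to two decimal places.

T̂ = ρX + (1 − ρ)μ
  = 0.852 × 140 + 0.148 × 104.6
  = 119.280 + 15.4808
  = 134.7608
  ≈ 134.761
X − T̂ = 140 − 134.761 = 5.239 → 5.24

5.24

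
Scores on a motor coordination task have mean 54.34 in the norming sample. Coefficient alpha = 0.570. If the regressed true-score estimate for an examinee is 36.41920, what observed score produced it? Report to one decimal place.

22.9

T̂ = ρX + (1 − ρ)μ  ⇒  X = (T̂ − (1 − ρ)μ) / ρ
X = (36.41920 − 0.430 × 54.34) / 0.570 = (36.41920 − 23.36620) / 0.570 = 13.05300 / 0.570 = 22.900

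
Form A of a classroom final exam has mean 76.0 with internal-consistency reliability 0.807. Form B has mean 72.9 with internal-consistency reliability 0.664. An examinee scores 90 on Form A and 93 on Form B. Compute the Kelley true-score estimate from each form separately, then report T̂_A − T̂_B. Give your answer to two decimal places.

T̂_A = 0.807(90) + 0.193(76.0) = 87.2980
T̂_B = 0.664(93) + 0.336(72.9) = 86.2464
T̂_A − T̂_B = 1.0516

1.05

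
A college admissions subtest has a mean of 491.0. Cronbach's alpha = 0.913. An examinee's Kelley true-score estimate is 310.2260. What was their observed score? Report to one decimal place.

293.0

T̂ = ρX + (1 − ρ)μ  ⇒  X = (T̂ − (1 − ρ)μ) / ρ
X = (310.2260 − 0.087 × 491.0) / 0.913 = (310.2260 − 42.7170) / 0.913 = 267.5090 / 0.913 = 293.000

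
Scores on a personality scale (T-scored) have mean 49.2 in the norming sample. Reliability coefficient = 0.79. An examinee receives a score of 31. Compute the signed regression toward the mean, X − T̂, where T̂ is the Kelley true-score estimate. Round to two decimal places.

-3.82

Regress the observed score toward the mean by the unreliability: T̂ = 0.79·31 + 0.21·49.2 = 24.49 + 10.332 = 34.8220.
X − T̂ = 31 − 34.822 = -3.822 → -3.82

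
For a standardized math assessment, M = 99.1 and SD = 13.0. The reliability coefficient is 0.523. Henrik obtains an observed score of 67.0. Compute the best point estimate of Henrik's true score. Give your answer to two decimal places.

T̂ = ρX + (1 − ρ)μ
  = 0.523 × 67.0 + 0.477 × 99.1
  = 35.0410 + 47.2707
  = 82.312
  ≈ 82.31

82.31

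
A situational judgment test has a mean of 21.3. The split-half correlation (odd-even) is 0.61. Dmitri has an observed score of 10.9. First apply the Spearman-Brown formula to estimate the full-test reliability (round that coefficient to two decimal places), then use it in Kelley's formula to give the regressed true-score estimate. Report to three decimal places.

Spearman-Brown: ρ = 2r/(1 + r) = 2(0.61)/(1 + 0.61) = 1.220/1.61 = 0.7578 → 0.76
Kelley's formula gives T̂ = 0.76·10.9 + 0.24·21.3 = 8.284 + 5.112 = 13.3960.

13.396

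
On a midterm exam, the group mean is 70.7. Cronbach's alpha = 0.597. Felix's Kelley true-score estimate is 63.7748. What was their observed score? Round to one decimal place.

59.1

T̂ = ρX + (1 − ρ)μ  ⇒  X = (T̂ − (1 − ρ)μ) / ρ
X = (63.7748 − 0.403 × 70.7) / 0.597 = (63.7748 − 28.4921) / 0.597 = 35.2827 / 0.597 = 59.100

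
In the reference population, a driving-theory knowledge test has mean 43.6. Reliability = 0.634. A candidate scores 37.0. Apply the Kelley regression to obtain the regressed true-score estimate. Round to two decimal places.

T̂ = 0.634(37.0) + 0.366(43.6) = 23.4580 + 15.9576 = 39.416 → 39.42

39.42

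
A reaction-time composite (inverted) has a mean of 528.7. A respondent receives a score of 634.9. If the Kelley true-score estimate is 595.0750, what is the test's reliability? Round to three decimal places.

T̂ = ρX + (1 − ρ)μ  ⇒  T̂ − μ = ρ(X − μ)
ρ = (T̂ − μ)/(X − μ) = (595.0750 − 528.7) / (634.9 − 528.7) = 66.3750 / 106.2 = 0.62500

0.625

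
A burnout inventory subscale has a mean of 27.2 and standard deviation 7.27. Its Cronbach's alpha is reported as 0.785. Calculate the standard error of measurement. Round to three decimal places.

3.371

SEM = SD · √(1 − ρ) = 7.27 × √0.215 = 7.27 × 0.4637 = 3.3710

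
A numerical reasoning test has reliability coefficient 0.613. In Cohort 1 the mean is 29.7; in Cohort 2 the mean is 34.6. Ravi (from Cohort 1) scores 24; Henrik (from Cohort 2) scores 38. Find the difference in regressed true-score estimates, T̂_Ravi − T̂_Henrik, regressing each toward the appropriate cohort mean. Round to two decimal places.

T̂_Ravi = 0.613(24) + 0.387(29.7) = 26.2059
T̂_Henrik = 0.613(38) + 0.387(34.6) = 36.6842
Difference = 26.2059 − 36.6842 = -10.4783

-10.48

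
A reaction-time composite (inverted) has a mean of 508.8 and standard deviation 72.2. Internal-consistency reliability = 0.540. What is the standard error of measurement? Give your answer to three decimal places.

SEM = SD · √(1 − ρ) = 72.2 × √0.460 = 72.2 × 0.6782 = 48.9684

48.968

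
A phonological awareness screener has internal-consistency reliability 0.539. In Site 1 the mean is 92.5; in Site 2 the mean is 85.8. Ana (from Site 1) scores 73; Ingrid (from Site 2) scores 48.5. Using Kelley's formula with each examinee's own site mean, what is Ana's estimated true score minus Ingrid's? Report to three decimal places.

16.294

T̂_Ana = 0.539(73) + 0.461(92.5) = 81.98950
T̂_Ingrid = 0.539(48.5) + 0.461(85.8) = 65.69530
Difference = 81.98950 − 65.69530 = 16.29420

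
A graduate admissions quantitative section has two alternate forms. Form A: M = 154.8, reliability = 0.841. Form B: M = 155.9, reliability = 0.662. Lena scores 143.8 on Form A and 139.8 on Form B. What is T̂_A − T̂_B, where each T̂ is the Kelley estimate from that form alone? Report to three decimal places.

T̂_A = 0.841(143.8) + 0.159(154.8) = 145.54900
T̂_B = 0.662(139.8) + 0.338(155.9) = 145.24180
T̂_A − T̂_B = 0.30720

0.307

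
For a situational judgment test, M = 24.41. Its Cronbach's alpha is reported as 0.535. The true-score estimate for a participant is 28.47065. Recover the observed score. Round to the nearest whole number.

32

T̂ = ρX + (1 − ρ)μ  ⇒  X = (T̂ − (1 − ρ)μ) / ρ
X = (28.47065 − 0.465 × 24.41) / 0.535 = (28.47065 − 11.35065) / 0.535 = 17.12000 / 0.535 = 32.00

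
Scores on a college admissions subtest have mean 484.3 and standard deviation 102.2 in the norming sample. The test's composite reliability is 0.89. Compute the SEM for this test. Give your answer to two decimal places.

33.90

SEM = SD · √(1 − ρ) = 102.2 × √0.11 = 102.2 × 0.3317 = 33.896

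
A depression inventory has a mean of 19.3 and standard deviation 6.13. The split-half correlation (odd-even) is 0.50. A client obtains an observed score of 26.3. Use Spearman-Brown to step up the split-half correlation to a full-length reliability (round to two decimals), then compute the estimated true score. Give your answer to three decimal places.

Spearman-Brown: ρ = 2r/(1 + r) = 2(0.50)/(1 + 0.50) = 1.000/1.50 = 0.6667 → 0.67
Weight the observed score by reliability and the mean by (1 − reliability): T̂ = 0.67·26.3 + 0.33·19.3 = 17.621 + 6.369 = 23.9900.

23.990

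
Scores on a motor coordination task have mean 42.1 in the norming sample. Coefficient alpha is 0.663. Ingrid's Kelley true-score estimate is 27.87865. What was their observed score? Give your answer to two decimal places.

20.65

T̂ = ρX + (1 − ρ)μ  ⇒  X = (T̂ − (1 − ρ)μ) / ρ
X = (27.87865 − 0.337 × 42.1) / 0.663 = (27.87865 − 14.1877) / 0.663 = 13.69095 / 0.663 = 20.6500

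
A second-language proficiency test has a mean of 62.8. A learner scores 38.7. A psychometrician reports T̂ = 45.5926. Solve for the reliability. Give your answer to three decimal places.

T̂ = ρX + (1 − ρ)μ  ⇒  T̂ − μ = ρ(X − μ)
ρ = (T̂ − μ)/(X − μ) = (45.5926 − 62.8) / (38.7 − 62.8) = -17.2074 / -24.1 = 0.71400

0.714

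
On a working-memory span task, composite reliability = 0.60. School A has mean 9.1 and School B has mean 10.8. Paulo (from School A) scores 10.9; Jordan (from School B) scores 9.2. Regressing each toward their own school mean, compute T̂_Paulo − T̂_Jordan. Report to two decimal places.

T̂_Paulo = 0.60(10.9) + 0.40(9.1) = 10.1800
T̂_Jordan = 0.60(9.2) + 0.40(10.8) = 9.8400
Difference = 10.1800 − 9.8400 = 0.3400

0.34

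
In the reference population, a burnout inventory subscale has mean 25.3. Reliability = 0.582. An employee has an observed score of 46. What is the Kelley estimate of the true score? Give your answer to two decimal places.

Weight the observed score by reliability and the mean by (1 − reliability): T̂ = 0.582·46 + 0.418·25.3 = 26.772 + 10.5754 = 37.347.

37.35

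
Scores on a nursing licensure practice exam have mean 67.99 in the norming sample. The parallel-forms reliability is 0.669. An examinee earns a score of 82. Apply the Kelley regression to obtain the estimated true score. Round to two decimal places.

77.36

T̂ = 0.669(82) + 0.331(67.99) = 54.858 + 22.50469 = 77.363 → 77.36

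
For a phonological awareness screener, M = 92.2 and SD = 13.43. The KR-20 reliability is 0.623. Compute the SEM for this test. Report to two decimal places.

8.25

SEM = SD · √(1 − ρ) = 13.43 × √0.377 = 13.43 × 0.6140 = 8.246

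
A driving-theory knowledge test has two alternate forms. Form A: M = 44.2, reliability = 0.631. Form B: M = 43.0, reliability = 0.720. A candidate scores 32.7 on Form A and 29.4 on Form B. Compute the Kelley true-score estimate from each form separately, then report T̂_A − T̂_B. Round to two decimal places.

3.74

T̂_A = 0.631(32.7) + 0.369(44.2) = 36.9435
T̂_B = 0.720(29.4) + 0.280(43.0) = 33.2080
T̂_A − T̂_B = 3.7355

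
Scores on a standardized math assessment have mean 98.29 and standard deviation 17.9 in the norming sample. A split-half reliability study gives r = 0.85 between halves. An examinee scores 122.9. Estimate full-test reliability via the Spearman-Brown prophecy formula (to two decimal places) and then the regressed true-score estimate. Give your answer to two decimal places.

Spearman-Brown: ρ = 2r/(1 + r) = 2(0.85)/(1 + 0.85) = 1.700/1.85 = 0.9189 → 0.92
Regress the observed score toward the mean by the unreliability: T̂ = 0.92·122.9 + 0.08·98.29 = 113.068 + 7.8632 = 120.931.

120.93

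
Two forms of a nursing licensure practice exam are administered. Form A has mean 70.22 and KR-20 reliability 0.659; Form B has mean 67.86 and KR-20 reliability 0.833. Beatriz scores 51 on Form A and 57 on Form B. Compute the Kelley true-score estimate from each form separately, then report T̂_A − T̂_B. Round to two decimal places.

-1.26

T̂_A = 0.659(51) + 0.341(70.22) = 57.5540
T̂_B = 0.833(57) + 0.167(67.86) = 58.8136
T̂_A − T̂_B = -1.2596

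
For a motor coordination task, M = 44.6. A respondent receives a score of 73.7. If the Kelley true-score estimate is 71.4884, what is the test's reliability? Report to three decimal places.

0.924

T̂ = ρX + (1 − ρ)μ  ⇒  T̂ − μ = ρ(X − μ)
ρ = (T̂ − μ)/(X − μ) = (71.4884 − 44.6) / (73.7 − 44.6) = 26.8884 / 29.1 = 0.92400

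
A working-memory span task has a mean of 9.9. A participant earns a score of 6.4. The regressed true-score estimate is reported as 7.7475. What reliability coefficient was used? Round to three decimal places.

T̂ = ρX + (1 − ρ)μ  ⇒  T̂ − μ = ρ(X − μ)
ρ = (T̂ − μ)/(X − μ) = (7.7475 − 9.9) / (6.4 − 9.9) = -2.1525 / -3.5 = 0.61500

0.615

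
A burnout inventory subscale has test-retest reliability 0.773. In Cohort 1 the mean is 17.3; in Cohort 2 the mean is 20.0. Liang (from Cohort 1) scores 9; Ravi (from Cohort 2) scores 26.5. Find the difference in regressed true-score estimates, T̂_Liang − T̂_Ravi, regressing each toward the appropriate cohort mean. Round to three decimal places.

T̂_Liang = 0.773(9) + 0.227(17.3) = 10.88410
T̂_Ravi = 0.773(26.5) + 0.227(20.0) = 25.02450
Difference = 10.88410 − 25.02450 = -14.14040

-14.140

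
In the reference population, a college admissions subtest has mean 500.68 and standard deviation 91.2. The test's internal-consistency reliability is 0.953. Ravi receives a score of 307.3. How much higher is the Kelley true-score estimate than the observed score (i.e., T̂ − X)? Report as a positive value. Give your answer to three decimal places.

Weight the observed score by reliability and the mean by (1 − reliability): T̂ = 0.953·307.3 + 0.047·500.68 = 292.8569 + 23.53196 = 316.38886.
T̂ − X = 316.3889 − 307.3 = 9.0889 → 9.089

9.089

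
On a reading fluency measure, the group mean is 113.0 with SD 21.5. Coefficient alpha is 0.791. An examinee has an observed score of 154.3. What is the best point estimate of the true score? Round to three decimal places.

145.668

T̂ = ρX + (1 − ρ)μ
  = 0.791 × 154.3 + 0.209 × 113.0
  = 122.0513 + 23.6170
  = 145.6683
  ≈ 145.668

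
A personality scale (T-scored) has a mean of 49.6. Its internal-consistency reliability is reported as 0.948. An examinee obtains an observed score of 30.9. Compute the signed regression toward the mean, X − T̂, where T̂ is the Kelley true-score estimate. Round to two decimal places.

T̂ = 0.948(30.9) + 0.052(49.6) = 29.2932 + 2.5792 = 31.8724 → 31.872
X − T̂ = 30.9 − 31.872 = -0.972 → -0.97

-0.97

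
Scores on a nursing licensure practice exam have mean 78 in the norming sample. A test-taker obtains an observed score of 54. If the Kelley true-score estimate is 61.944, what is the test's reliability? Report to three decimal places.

T̂ = ρX + (1 − ρ)μ  ⇒  T̂ − μ = ρ(X − μ)
ρ = (T̂ − μ)/(X − μ) = (61.944 − 78) / (54 − 78) = -16.056 / -24.0 = 0.66900

0.669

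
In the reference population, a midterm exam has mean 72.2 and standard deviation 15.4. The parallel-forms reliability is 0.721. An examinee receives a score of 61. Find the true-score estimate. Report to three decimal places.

64.125

T̂ = ρX + (1 − ρ)μ
  = 0.721 × 61 + 0.279 × 72.2
  = 43.981 + 20.1438
  = 64.1248
  ≈ 64.125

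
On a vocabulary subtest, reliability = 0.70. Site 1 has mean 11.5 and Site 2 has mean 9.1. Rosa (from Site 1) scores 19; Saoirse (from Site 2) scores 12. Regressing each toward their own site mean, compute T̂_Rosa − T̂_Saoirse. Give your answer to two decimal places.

5.62

T̂_Rosa = 0.70(19) + 0.30(11.5) = 16.7500
T̂_Saoirse = 0.70(12) + 0.30(9.1) = 11.1300
Difference = 16.7500 − 11.1300 = 5.6200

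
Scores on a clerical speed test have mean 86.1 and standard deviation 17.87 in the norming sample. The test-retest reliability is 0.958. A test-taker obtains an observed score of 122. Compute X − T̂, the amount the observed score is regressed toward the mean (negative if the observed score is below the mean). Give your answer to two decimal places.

1.51

T̂ = ρX + (1 − ρ)μ
  = 0.958 × 122 + 0.042 × 86.1
  = 116.876 + 3.6162
  = 120.4922
  ≈ 120.492
X − T̂ = 122 − 120.492 = 1.508 → 1.51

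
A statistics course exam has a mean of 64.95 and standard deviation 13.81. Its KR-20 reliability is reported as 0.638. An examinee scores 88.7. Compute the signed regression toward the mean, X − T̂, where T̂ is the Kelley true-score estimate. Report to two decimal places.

Regress the observed score toward the mean by the unreliability: T̂ = 0.638·88.7 + 0.362·64.95 = 56.5906 + 23.51190 = 80.1025.
X − T̂ = 88.7 − 80.103 = 8.597 → 8.60

8.60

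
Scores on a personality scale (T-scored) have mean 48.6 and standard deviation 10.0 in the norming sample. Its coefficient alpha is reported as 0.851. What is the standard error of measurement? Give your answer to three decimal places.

SEM = SD · √(1 − ρ) = 10.0 × √0.149 = 10.0 × 0.3860 = 3.8601

3.860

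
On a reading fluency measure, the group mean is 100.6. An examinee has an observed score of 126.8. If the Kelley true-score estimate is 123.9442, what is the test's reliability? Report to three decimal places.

T̂ = ρX + (1 − ρ)μ  ⇒  T̂ − μ = ρ(X − μ)
ρ = (T̂ − μ)/(X − μ) = (123.9442 − 100.6) / (126.8 − 100.6) = 23.3442 / 26.2 = 0.89100

0.891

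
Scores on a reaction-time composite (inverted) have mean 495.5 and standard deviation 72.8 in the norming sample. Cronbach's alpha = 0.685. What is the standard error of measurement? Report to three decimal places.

SEM = SD · √(1 − ρ) = 72.8 × √0.315 = 72.8 × 0.5612 = 40.8589

40.859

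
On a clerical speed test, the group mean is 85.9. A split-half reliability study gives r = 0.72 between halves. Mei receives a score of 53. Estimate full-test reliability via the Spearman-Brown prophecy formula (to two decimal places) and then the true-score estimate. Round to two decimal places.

58.26

Spearman-Brown: ρ = 2r/(1 + r) = 2(0.72)/(1 + 0.72) = 1.440/1.72 = 0.8372 → 0.84
T̂ = ρX + (1 − ρ)μ
  = 0.84 × 53 + 0.16 × 85.9
  = 44.52 + 13.744
  = 58.264
  ≈ 58.26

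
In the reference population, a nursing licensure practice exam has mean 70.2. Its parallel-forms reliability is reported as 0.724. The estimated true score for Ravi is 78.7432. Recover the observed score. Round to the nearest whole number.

82

T̂ = ρX + (1 − ρ)μ  ⇒  X = (T̂ − (1 − ρ)μ) / ρ
X = (78.7432 − 0.276 × 70.2) / 0.724 = (78.7432 − 19.3752) / 0.724 = 59.3680 / 0.724 = 82.00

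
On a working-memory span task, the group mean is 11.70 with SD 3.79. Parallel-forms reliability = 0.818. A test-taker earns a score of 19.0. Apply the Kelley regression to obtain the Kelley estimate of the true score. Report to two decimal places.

17.67

T̂ = 0.818(19.0) + 0.182(11.70) = 15.5420 + 2.12940 = 17.671 → 17.67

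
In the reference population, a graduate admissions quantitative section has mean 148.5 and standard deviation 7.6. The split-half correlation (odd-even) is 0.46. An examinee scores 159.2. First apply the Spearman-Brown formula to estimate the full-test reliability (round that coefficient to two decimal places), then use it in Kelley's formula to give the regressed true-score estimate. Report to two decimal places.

Spearman-Brown: ρ = 2r/(1 + r) = 2(0.46)/(1 + 0.46) = 0.920/1.46 = 0.6301 → 0.63
T̂ = ρX + (1 − ρ)μ
  = 0.63 × 159.2 + 0.37 × 148.5
  = 100.296 + 54.945
  = 155.241
  ≈ 155.24

155.24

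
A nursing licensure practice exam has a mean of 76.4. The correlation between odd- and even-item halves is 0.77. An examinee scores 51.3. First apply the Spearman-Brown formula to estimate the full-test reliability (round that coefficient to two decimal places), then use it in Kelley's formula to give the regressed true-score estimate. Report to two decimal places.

Spearman-Brown: ρ = 2r/(1 + r) = 2(0.77)/(1 + 0.77) = 1.540/1.77 = 0.8701 → 0.87
T̂ = ρX + (1 − ρ)μ
  = 0.87 × 51.3 + 0.13 × 76.4
  = 44.631 + 9.932
  = 54.563
  ≈ 54.56

54.56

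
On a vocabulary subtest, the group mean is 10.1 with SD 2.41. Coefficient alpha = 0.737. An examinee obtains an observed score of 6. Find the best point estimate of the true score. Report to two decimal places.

7.08

T̂ = 0.737(6) + 0.263(10.1) = 4.422 + 2.6563 = 7.078 → 7.08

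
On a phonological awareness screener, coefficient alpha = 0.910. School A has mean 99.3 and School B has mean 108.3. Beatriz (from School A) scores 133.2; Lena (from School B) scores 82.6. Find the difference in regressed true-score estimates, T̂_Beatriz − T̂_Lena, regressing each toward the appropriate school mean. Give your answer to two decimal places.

T̂_Beatriz = 0.910(133.2) + 0.090(99.3) = 130.1490
T̂_Lena = 0.910(82.6) + 0.090(108.3) = 84.9130
Difference = 130.1490 − 84.9130 = 45.2360

45.24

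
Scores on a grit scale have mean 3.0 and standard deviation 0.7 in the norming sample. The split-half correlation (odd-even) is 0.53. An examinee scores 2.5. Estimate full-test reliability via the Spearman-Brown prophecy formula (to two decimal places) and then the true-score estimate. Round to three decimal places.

2.655

Spearman-Brown: ρ = 2r/(1 + r) = 2(0.53)/(1 + 0.53) = 1.060/1.53 = 0.6928 → 0.69
T̂ = 0.69(2.5) + 0.31(3.0) = 1.725 + 0.930 = 2.6550 → 2.655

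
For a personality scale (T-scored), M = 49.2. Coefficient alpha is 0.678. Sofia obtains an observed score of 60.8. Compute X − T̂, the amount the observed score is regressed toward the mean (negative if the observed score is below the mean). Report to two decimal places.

3.74

T̂ = 0.678(60.8) + 0.322(49.2) = 41.2224 + 15.8424 = 57.0648 → 57.065
X − T̂ = 60.8 − 57.065 = 3.735 → 3.74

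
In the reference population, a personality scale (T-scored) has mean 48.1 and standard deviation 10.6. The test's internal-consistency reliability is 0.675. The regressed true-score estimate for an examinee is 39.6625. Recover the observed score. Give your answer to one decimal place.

35.6

T̂ = ρX + (1 − ρ)μ  ⇒  X = (T̂ − (1 − ρ)μ) / ρ
X = (39.6625 − 0.325 × 48.1) / 0.675 = (39.6625 − 15.6325) / 0.675 = 24.0300 / 0.675 = 35.600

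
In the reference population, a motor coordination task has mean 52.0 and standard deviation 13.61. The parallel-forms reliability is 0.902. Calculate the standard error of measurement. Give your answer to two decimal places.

SEM = SD · √(1 − ρ) = 13.61 × √0.098 = 13.61 × 0.3130 = 4.261

4.26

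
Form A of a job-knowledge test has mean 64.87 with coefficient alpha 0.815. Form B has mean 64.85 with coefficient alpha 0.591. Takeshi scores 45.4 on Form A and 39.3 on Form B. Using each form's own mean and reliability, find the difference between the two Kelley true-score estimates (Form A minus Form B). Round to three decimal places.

T̂_A = 0.815(45.4) + 0.185(64.87) = 49.00195
T̂_B = 0.591(39.3) + 0.409(64.85) = 49.74995
T̂_A − T̂_B = -0.74800

-0.748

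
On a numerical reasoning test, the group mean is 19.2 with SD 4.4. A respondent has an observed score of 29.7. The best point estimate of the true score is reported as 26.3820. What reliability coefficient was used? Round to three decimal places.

0.684

T̂ = ρX + (1 − ρ)μ  ⇒  T̂ − μ = ρ(X − μ)
ρ = (T̂ − μ)/(X − μ) = (26.3820 − 19.2) / (29.7 − 19.2) = 7.1820 / 10.5 = 0.68400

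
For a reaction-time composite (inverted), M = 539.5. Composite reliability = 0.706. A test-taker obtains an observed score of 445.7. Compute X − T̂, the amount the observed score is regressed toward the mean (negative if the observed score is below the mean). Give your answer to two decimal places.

-27.58

Kelley's formula gives T̂ = 0.706·445.7 + 0.294·539.5 = 314.6642 + 158.6130 = 473.2772.
X − T̂ = 445.7 − 473.277 = -27.577 → -27.58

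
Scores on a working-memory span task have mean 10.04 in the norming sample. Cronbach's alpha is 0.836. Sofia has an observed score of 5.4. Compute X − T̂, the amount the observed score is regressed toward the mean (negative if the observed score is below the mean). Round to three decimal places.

-0.761

T̂ = 0.836(5.4) + 0.164(10.04) = 4.5144 + 1.64656 = 6.16096 → 6.1610
X − T̂ = 5.4 − 6.1610 = -0.7610 → -0.761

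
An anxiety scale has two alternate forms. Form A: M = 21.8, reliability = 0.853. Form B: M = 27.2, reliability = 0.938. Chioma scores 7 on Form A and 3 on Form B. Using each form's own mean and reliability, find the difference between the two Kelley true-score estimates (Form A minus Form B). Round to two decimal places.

4.68

T̂_A = 0.853(7) + 0.147(21.8) = 9.1756
T̂_B = 0.938(3) + 0.062(27.2) = 4.5004
T̂_A − T̂_B = 4.6752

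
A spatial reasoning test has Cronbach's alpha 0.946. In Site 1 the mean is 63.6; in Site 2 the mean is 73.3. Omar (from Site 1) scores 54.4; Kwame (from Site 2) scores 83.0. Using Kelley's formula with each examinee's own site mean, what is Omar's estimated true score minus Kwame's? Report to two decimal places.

-27.58

T̂_Omar = 0.946(54.4) + 0.054(63.6) = 54.8968
T̂_Kwame = 0.946(83.0) + 0.054(73.3) = 82.4762
Difference = 54.8968 − 82.4762 = -27.5794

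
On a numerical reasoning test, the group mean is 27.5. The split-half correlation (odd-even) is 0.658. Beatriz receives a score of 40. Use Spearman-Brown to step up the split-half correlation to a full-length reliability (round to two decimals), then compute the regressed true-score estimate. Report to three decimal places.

Spearman-Brown: ρ = 2r/(1 + r) = 2(0.658)/(1 + 0.658) = 1.3160/1.658 = 0.7937 → 0.79
T̂ = 0.79(40) + 0.21(27.5) = 31.60 + 5.775 = 37.3750 → 37.375

37.375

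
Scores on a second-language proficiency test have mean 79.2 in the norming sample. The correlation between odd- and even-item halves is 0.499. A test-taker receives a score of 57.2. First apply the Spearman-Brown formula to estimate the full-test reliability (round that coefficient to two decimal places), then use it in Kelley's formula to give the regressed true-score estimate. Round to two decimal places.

64.46

Spearman-Brown: ρ = 2r/(1 + r) = 2(0.499)/(1 + 0.499) = 0.9980/1.499 = 0.6658 → 0.67
Weight the observed score by reliability and the mean by (1 − reliability): T̂ = 0.67·57.2 + 0.33·79.2 = 38.324 + 26.136 = 64.460.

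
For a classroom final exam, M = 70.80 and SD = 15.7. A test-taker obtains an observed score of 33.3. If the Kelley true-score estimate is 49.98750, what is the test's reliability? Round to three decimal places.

T̂ = ρX + (1 − ρ)μ  ⇒  T̂ − μ = ρ(X − μ)
ρ = (T̂ − μ)/(X − μ) = (49.98750 − 70.80) / (33.3 − 70.80) = -20.81250 / -37.50 = 0.55500

0.555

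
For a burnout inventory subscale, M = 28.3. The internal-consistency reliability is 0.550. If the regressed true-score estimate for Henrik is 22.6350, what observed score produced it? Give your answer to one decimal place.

18.0

T̂ = ρX + (1 − ρ)μ  ⇒  X = (T̂ − (1 − ρ)μ) / ρ
X = (22.6350 − 0.450 × 28.3) / 0.550 = (22.6350 − 12.7350) / 0.550 = 9.9000 / 0.550 = 18.000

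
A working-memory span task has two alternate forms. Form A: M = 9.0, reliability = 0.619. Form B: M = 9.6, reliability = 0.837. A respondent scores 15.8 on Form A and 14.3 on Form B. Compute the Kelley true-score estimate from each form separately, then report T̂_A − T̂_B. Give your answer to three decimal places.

-0.325

T̂_A = 0.619(15.8) + 0.381(9.0) = 13.20920
T̂_B = 0.837(14.3) + 0.163(9.6) = 13.53390
T̂_A − T̂_B = -0.32470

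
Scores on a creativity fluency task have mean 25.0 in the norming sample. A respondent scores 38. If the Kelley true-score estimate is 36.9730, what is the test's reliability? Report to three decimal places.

T̂ = ρX + (1 − ρ)μ  ⇒  T̂ − μ = ρ(X − μ)
ρ = (T̂ − μ)/(X − μ) = (36.9730 − 25.0) / (38 − 25.0) = 11.9730 / 13.0 = 0.92100

0.921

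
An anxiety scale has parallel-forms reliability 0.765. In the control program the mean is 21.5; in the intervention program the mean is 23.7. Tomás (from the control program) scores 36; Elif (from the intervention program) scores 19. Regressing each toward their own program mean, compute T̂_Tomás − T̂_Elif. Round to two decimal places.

12.49

T̂_Tomás = 0.765(36) + 0.235(21.5) = 32.5925
T̂_Elif = 0.765(19) + 0.235(23.7) = 20.1045
Difference = 32.5925 − 20.1045 = 12.4880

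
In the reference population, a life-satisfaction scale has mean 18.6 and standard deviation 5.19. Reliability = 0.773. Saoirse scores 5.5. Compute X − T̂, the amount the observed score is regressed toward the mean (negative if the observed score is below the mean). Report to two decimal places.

Regress the observed score toward the mean by the unreliability: T̂ = 0.773·5.5 + 0.227·18.6 = 4.2515 + 4.2222 = 8.4737.
X − T̂ = 5.5 − 8.474 = -2.974 → -2.97

-2.97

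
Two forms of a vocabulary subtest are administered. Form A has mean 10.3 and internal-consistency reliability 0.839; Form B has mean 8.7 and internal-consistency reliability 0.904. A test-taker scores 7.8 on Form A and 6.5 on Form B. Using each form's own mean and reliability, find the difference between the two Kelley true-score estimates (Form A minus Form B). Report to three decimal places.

T̂_A = 0.839(7.8) + 0.161(10.3) = 8.20250
T̂_B = 0.904(6.5) + 0.096(8.7) = 6.71120
T̂_A − T̂_B = 1.49130

1.491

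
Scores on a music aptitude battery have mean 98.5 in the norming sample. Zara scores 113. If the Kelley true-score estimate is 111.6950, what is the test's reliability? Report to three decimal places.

T̂ = ρX + (1 − ρ)μ  ⇒  T̂ − μ = ρ(X − μ)
ρ = (T̂ − μ)/(X − μ) = (111.6950 − 98.5) / (113 − 98.5) = 13.1950 / 14.5 = 0.91000

0.910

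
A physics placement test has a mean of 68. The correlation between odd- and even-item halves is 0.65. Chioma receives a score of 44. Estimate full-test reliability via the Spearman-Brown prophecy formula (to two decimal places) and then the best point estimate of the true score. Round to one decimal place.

49.0

Spearman-Brown: ρ = 2r/(1 + r) = 2(0.65)/(1 + 0.65) = 1.300/1.65 = 0.7879 → 0.79
T̂ = 0.79(44) + 0.21(68) = 34.76 + 14.28 = 49.04 → 49.0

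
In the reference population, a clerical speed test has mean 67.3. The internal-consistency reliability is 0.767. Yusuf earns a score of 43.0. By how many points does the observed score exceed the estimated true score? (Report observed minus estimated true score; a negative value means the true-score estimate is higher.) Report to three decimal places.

-5.662

T̂ = 0.767(43.0) + 0.233(67.3) = 32.9810 + 15.6809 = 48.66190 → 48.6619
X − T̂ = 43.0 − 48.6619 = -5.6619 → -5.662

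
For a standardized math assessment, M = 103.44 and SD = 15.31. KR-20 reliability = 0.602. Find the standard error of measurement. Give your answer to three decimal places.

SEM = SD · √(1 − ρ) = 15.31 × √0.398 = 15.31 × 0.6309 = 9.6587

9.659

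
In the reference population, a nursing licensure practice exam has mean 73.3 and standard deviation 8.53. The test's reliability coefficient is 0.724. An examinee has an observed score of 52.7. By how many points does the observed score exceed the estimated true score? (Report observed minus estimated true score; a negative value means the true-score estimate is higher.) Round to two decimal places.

T̂ = 0.724(52.7) + 0.276(73.3) = 38.1548 + 20.2308 = 58.3856 → 58.386
X − T̂ = 52.7 − 58.386 = -5.686 → -5.69

-5.69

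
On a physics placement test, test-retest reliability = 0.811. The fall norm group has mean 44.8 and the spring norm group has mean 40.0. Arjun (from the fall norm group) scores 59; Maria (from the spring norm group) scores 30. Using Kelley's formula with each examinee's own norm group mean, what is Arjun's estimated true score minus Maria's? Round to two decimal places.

24.43

T̂_Arjun = 0.811(59) + 0.189(44.8) = 56.3162
T̂_Maria = 0.811(30) + 0.189(40.0) = 31.8900
Difference = 56.3162 − 31.8900 = 24.4262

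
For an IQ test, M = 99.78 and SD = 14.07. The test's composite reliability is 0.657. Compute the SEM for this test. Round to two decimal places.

8.24

SEM = SD · √(1 − ρ) = 14.07 × √0.343 = 14.07 × 0.5857 = 8.240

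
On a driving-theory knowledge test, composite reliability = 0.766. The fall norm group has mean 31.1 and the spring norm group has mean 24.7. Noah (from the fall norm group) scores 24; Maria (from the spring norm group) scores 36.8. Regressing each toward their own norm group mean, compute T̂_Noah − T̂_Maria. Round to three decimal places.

-8.307

T̂_Noah = 0.766(24) + 0.234(31.1) = 25.66140
T̂_Maria = 0.766(36.8) + 0.234(24.7) = 33.96860
Difference = 25.66140 − 33.96860 = -8.30720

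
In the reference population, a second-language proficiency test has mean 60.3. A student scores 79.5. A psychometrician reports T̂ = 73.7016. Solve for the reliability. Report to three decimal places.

0.698

T̂ = ρX + (1 − ρ)μ  ⇒  T̂ − μ = ρ(X − μ)
ρ = (T̂ − μ)/(X − μ) = (73.7016 − 60.3) / (79.5 − 60.3) = 13.4016 / 19.2 = 0.69800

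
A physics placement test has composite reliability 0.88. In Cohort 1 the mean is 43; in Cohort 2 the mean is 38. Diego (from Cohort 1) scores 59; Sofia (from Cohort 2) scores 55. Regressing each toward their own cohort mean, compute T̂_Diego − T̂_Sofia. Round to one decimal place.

4.1

T̂_Diego = 0.88(59) + 0.12(43) = 57.080
T̂_Sofia = 0.88(55) + 0.12(38) = 52.960
Difference = 57.080 − 52.960 = 4.120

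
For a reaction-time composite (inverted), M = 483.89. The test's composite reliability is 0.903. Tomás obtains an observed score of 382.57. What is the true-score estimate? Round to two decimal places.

T̂ = ρX + (1 − ρ)μ
  = 0.903 × 382.57 + 0.097 × 483.89
  = 345.46071 + 46.93733
  = 392.398
  ≈ 392.40

392.40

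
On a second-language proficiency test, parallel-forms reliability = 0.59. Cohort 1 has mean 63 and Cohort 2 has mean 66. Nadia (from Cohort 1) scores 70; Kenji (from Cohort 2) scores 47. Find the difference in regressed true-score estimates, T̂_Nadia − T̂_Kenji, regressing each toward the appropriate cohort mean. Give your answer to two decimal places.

T̂_Nadia = 0.59(70) + 0.41(63) = 67.1300
T̂_Kenji = 0.59(47) + 0.41(66) = 54.7900
Difference = 67.1300 − 54.7900 = 12.3400

12.34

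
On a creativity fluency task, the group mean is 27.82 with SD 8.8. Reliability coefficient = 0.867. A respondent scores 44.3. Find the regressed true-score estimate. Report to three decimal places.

42.108

T̂ = 0.867(44.3) + 0.133(27.82) = 38.4081 + 3.70006 = 42.1082 → 42.108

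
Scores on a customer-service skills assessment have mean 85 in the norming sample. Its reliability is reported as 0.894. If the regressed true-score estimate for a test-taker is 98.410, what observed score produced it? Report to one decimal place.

100.0

T̂ = ρX + (1 − ρ)μ  ⇒  X = (T̂ − (1 − ρ)μ) / ρ
X = (98.410 − 0.106 × 85) / 0.894 = (98.410 − 9.010) / 0.894 = 89.400 / 0.894 = 100.000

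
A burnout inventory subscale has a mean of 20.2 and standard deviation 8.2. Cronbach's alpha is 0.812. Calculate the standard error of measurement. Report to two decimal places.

SEM = SD · √(1 − ρ) = 8.2 × √0.188 = 8.2 × 0.4336 = 3.555

3.56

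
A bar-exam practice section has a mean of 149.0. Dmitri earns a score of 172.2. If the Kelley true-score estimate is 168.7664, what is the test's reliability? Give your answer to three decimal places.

T̂ = ρX + (1 − ρ)μ  ⇒  T̂ − μ = ρ(X − μ)
ρ = (T̂ − μ)/(X − μ) = (168.7664 − 149.0) / (172.2 − 149.0) = 19.7664 / 23.2 = 0.85200

0.852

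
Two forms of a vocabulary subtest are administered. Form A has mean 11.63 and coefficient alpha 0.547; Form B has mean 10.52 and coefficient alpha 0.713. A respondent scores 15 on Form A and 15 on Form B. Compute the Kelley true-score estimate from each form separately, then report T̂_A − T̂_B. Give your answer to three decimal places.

-0.241

T̂_A = 0.547(15) + 0.453(11.63) = 13.47339
T̂_B = 0.713(15) + 0.287(10.52) = 13.71424
T̂_A − T̂_B = -0.24085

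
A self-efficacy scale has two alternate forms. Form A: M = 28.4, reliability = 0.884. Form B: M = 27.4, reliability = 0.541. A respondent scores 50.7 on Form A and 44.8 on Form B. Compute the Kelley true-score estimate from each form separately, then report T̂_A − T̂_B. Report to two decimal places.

T̂_A = 0.884(50.7) + 0.116(28.4) = 48.1132
T̂_B = 0.541(44.8) + 0.459(27.4) = 36.8134
T̂_A − T̂_B = 11.2998

11.30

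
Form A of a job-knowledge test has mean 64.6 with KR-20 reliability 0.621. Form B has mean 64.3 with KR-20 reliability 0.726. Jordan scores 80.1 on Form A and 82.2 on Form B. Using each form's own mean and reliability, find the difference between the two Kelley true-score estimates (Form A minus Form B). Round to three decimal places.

T̂_A = 0.621(80.1) + 0.379(64.6) = 74.22550
T̂_B = 0.726(82.2) + 0.274(64.3) = 77.29540
T̂_A − T̂_B = -3.06990

-3.070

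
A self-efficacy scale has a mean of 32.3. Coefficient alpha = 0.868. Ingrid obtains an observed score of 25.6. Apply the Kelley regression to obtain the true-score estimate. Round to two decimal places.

26.48

Regress the observed score toward the mean by the unreliability: T̂ = 0.868·25.6 + 0.132·32.3 = 22.2208 + 4.2636 = 26.484.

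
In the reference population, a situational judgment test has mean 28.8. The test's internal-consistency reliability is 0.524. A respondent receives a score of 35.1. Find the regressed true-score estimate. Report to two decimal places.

T̂ = ρX + (1 − ρ)μ
  = 0.524 × 35.1 + 0.476 × 28.8
  = 18.3924 + 13.7088
  = 32.101
  ≈ 32.10

32.10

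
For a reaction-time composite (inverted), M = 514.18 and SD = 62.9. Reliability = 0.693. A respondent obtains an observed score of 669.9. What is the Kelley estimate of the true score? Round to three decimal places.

622.094

T̂ = 0.693(669.9) + 0.307(514.18) = 464.2407 + 157.85326 = 622.0940 → 622.094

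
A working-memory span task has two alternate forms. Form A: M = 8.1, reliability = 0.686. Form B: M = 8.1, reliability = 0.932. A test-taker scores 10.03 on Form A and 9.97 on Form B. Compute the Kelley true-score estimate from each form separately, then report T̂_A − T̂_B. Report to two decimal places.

-0.42

T̂_A = 0.686(10.03) + 0.314(8.1) = 9.4240
T̂_B = 0.932(9.97) + 0.068(8.1) = 9.8428
T̂_A − T̂_B = -0.4189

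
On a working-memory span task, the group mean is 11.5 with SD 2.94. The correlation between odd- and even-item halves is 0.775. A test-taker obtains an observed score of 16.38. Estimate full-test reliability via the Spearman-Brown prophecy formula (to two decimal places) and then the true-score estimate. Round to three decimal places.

15.746

Spearman-Brown: ρ = 2r/(1 + r) = 2(0.775)/(1 + 0.775) = 1.5500/1.775 = 0.8732 → 0.87
T̂ = 0.87(16.38) + 0.13(11.5) = 14.2506 + 1.495 = 15.7456 → 15.746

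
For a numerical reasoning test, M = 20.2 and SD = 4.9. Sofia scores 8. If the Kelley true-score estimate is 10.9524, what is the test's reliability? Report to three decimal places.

0.758

T̂ = ρX + (1 − ρ)μ  ⇒  T̂ − μ = ρ(X − μ)
ρ = (T̂ − μ)/(X − μ) = (10.9524 − 20.2) / (8 − 20.2) = -9.2476 / -12.2 = 0.75800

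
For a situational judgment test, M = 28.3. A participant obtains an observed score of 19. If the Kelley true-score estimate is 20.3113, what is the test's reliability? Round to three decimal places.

T̂ = ρX + (1 − ρ)μ  ⇒  T̂ − μ = ρ(X − μ)
ρ = (T̂ − μ)/(X − μ) = (20.3113 − 28.3) / (19 − 28.3) = -7.9887 / -9.3 = 0.85900

0.859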